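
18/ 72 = 1/ 4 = 0.25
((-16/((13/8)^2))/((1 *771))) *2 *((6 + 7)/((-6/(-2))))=-2048/30069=-0.07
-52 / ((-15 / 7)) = 364 / 15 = 24.27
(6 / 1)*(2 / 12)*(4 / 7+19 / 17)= 201 / 119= 1.69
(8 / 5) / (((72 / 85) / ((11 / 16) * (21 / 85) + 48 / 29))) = 23993 / 6960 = 3.45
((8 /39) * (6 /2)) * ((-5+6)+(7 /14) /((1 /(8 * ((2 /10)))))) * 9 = 648 /65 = 9.97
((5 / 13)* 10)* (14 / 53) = 700 / 689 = 1.02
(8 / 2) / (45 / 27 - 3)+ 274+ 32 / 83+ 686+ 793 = 145282 / 83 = 1750.39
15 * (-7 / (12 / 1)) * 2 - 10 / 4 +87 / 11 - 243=-2806 / 11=-255.09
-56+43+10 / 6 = -34 / 3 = -11.33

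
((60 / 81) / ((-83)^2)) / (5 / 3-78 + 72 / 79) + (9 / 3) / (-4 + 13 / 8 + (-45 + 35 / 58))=-51424772372 / 801720980775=-0.06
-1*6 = -6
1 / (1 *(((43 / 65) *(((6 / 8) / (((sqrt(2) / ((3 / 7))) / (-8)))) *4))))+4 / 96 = 1 / 24 - 455 *sqrt(2) / 3096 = -0.17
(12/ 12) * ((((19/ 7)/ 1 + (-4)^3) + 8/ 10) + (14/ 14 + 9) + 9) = -1452/ 35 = -41.49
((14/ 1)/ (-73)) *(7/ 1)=-98/ 73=-1.34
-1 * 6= -6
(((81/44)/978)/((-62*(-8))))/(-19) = -27/135177856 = -0.00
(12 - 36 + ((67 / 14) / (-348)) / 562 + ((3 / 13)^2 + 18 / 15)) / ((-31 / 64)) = 210513539036 / 4482724155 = 46.96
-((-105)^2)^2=-121550625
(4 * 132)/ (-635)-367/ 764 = -636437/ 485140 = -1.31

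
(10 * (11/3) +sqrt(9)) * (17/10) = 2023/30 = 67.43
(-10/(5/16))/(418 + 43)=-32/461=-0.07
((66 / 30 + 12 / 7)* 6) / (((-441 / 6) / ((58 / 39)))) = -31784 / 66885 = -0.48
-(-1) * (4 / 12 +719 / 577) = 2734 / 1731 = 1.58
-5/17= -0.29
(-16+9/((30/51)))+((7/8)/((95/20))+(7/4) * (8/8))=469/380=1.23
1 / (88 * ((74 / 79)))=79 / 6512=0.01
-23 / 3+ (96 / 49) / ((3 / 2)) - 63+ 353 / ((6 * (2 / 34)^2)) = 4978441 / 294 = 16933.47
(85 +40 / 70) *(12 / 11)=93.35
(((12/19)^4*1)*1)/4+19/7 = 2512387/912247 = 2.75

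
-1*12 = -12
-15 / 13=-1.15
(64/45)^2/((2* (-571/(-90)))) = 4096/25695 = 0.16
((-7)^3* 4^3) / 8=-2744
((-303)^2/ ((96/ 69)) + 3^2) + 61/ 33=69694487/ 1056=65998.57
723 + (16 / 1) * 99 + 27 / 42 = 32307 / 14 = 2307.64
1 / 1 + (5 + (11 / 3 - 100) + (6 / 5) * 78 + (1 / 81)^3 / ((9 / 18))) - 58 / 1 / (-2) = 85739158 / 2657205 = 32.27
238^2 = 56644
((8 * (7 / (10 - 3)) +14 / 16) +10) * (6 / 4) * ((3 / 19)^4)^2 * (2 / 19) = 2972133 / 2581501582232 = 0.00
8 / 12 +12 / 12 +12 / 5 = 61 / 15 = 4.07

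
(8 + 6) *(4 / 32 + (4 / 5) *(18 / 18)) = 259 / 20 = 12.95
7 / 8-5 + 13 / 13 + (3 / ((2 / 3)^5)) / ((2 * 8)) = -871 / 512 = -1.70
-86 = -86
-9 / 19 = -0.47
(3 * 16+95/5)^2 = 4489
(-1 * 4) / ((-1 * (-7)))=-4 / 7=-0.57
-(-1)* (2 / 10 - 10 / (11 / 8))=-389 / 55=-7.07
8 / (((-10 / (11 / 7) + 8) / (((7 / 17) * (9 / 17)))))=308 / 289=1.07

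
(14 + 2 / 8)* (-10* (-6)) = 855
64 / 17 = 3.76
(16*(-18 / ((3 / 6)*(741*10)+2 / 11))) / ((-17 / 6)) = 19008 / 692869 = 0.03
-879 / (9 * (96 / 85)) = -24905 / 288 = -86.48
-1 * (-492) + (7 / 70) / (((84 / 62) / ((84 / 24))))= 59071 / 120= 492.26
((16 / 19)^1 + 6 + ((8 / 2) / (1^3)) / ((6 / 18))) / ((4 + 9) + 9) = 179 / 209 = 0.86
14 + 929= 943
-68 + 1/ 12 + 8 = -719/ 12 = -59.92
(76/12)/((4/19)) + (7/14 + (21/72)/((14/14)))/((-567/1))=409355/13608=30.08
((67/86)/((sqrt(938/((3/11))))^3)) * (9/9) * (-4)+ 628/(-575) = -628/575-3 * sqrt(30954)/34162898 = -1.09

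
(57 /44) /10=0.13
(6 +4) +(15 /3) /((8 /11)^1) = 135 /8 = 16.88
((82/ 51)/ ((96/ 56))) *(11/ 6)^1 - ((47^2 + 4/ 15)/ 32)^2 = -55987654571/ 11750400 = -4764.74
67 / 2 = 33.50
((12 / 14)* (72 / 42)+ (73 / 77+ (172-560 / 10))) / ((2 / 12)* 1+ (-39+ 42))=382962 / 10241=37.39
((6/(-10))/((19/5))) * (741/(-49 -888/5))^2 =-2167425/1283689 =-1.69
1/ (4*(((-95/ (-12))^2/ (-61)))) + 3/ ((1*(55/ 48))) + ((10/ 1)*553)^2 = 3035919083264/ 99275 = 30580902.37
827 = 827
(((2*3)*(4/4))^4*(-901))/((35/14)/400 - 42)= 186831360/6719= 27806.42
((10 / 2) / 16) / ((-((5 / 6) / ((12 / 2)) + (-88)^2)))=-45 / 1115156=-0.00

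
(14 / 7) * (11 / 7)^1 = 22 / 7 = 3.14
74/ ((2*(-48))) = -37/ 48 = -0.77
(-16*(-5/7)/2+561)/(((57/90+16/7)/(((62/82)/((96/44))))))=6763735/100532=67.28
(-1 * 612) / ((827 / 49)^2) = -1469412 / 683929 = -2.15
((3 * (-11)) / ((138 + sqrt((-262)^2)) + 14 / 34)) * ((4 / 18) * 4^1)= -1496 / 20421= -0.07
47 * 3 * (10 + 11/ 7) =11421/ 7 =1631.57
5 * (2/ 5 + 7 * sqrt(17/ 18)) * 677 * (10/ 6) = 40635.67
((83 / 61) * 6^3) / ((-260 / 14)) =-62748 / 3965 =-15.83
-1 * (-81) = 81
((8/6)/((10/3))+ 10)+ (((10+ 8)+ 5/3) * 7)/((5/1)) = 569/15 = 37.93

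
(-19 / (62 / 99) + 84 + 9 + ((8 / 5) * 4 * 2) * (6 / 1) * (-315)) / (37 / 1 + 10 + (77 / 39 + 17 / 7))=-469.42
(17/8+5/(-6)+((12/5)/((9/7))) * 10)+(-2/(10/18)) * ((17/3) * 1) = -0.44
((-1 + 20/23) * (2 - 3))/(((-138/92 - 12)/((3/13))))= -2/897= -0.00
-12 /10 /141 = -0.01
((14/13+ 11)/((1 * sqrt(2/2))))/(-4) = -3.02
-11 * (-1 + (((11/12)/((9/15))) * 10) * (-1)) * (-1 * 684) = -122474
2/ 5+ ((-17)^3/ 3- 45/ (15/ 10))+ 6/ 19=-475081/ 285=-1666.95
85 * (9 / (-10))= -153 / 2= -76.50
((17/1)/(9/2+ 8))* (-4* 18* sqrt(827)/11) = -2448* sqrt(827)/275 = -255.99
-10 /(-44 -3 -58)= 2 /21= 0.10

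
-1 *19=-19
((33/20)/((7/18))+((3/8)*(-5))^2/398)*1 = 3790467/891520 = 4.25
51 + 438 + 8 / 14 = 3427 / 7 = 489.57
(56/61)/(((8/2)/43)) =602/61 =9.87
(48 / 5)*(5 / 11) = 48 / 11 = 4.36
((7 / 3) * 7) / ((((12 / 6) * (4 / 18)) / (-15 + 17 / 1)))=147 / 2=73.50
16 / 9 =1.78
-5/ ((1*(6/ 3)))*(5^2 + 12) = -92.50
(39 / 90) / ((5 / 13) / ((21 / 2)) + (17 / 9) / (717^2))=11.83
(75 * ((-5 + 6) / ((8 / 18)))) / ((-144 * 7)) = -75 / 448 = -0.17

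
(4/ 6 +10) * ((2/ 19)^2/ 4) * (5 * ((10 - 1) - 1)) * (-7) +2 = -6794/ 1083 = -6.27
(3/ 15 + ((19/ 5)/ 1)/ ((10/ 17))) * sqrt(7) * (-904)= -150516 * sqrt(7)/ 25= -15929.12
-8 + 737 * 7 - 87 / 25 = 128688 / 25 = 5147.52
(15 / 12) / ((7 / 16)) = 20 / 7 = 2.86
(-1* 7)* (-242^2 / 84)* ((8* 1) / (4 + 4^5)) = 29282 / 771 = 37.98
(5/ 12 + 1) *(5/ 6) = 85/ 72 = 1.18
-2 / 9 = -0.22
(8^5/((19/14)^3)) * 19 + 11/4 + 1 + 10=359681423/1444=249086.86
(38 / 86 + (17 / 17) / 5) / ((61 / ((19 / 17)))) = 2622 / 222955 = 0.01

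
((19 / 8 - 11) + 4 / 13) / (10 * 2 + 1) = -865 / 2184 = -0.40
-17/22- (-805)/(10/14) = 1126.23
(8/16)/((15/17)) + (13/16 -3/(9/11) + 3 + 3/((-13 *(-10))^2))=48177/67600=0.71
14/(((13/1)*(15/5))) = 14/39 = 0.36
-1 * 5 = -5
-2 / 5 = -0.40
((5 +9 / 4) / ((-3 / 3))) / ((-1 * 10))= 29 / 40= 0.72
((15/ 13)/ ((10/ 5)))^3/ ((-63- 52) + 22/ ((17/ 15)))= -459/ 228488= -0.00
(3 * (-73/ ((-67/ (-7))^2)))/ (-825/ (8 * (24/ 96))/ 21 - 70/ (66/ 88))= 6174/ 291785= 0.02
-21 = -21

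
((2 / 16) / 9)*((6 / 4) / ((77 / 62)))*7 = 31 / 264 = 0.12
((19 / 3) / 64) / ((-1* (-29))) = 0.00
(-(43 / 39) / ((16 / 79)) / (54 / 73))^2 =54.16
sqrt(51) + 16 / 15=8.21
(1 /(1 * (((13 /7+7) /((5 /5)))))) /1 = 7 /62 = 0.11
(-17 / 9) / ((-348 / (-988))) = -4199 / 783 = -5.36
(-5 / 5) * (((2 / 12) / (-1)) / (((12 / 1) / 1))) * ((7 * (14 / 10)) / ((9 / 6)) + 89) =1433 / 1080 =1.33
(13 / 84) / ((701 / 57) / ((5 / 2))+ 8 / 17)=20995 / 731192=0.03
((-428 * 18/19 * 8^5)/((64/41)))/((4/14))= -566028288/19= -29790962.53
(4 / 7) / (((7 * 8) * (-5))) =-1 / 490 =-0.00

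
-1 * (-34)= 34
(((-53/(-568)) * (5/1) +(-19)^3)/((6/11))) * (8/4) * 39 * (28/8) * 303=-1181561422041/1136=-1040106885.60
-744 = -744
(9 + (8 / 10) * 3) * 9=513 / 5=102.60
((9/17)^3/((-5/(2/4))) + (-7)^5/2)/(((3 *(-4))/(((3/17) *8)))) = 412864684/417605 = 988.65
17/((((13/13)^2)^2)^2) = 17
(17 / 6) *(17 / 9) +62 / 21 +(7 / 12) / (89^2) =49728479 / 5988276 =8.30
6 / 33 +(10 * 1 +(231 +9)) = 2752 / 11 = 250.18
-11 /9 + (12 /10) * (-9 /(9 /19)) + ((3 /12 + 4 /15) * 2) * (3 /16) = -34313 /1440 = -23.83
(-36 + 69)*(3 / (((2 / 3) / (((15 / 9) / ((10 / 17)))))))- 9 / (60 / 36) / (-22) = 92619 / 220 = 421.00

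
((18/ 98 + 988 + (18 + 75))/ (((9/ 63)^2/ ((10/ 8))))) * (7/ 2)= 927115/ 4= 231778.75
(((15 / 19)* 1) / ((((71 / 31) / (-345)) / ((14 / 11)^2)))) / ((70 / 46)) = -20662740 / 163229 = -126.59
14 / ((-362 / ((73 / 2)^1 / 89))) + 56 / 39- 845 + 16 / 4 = -1054933903 / 1256502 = -839.58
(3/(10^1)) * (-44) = -66/5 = -13.20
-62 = -62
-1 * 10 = -10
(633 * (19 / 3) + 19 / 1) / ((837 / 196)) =789488 / 837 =943.24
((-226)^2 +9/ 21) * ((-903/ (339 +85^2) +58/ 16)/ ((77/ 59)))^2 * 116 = 101510969130396048635/ 2374556626288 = 42749441.31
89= 89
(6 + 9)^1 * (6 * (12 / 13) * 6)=6480 / 13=498.46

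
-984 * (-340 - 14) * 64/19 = 22293504/19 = 1173342.32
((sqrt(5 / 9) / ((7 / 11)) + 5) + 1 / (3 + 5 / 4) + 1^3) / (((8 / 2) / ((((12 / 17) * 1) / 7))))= 11 * sqrt(5) / 833 + 318 / 2023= 0.19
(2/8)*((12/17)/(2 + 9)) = 3/187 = 0.02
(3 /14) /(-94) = -3 /1316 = -0.00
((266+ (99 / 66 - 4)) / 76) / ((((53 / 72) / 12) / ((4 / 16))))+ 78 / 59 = 918057 / 59413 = 15.45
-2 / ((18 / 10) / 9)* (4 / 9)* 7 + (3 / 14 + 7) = -3011 / 126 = -23.90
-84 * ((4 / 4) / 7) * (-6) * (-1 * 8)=-576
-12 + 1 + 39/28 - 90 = -2789/28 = -99.61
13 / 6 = 2.17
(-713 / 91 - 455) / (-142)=21059 / 6461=3.26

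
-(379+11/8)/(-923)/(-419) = -3043/3093896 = -0.00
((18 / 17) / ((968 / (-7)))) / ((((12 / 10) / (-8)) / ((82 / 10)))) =861 / 2057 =0.42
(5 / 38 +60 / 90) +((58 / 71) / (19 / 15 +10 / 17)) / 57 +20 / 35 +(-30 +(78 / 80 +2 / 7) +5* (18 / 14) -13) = -18187736317 / 535984680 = -33.93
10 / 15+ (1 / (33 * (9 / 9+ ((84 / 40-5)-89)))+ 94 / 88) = 208121 / 119988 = 1.73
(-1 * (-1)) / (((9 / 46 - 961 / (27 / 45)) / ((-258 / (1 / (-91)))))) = -3239964 / 221003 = -14.66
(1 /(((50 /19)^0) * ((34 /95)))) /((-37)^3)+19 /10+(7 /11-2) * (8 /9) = 97727126 /142081665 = 0.69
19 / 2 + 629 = 1277 / 2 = 638.50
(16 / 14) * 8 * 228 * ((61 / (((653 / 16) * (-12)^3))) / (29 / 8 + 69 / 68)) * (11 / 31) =-110967296 / 804719979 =-0.14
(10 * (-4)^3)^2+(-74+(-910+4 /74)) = 15118794 /37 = 408616.05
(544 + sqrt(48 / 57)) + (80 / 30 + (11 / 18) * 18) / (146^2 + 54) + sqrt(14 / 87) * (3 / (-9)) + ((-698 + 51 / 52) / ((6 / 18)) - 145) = -2820422219 / 1666860 - sqrt(1218) / 261 + 4 * sqrt(19) / 19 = -1691.27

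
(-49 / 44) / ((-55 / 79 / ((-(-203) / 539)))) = 16037 / 26620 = 0.60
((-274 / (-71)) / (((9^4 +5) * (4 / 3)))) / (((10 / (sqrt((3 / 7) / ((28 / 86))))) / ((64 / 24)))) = 137 * sqrt(258) / 16316510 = 0.00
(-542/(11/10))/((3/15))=-27100/11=-2463.64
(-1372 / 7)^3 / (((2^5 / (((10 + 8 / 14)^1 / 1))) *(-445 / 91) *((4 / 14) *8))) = 396124183 / 1780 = 222541.68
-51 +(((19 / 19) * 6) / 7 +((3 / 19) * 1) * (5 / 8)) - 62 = -119215 / 1064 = -112.04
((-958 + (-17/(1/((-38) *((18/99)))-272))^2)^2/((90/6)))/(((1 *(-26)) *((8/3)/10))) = -41987654675966303172801/4758033284444625146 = -8824.58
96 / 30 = 16 / 5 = 3.20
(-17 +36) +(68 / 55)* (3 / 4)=1096 / 55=19.93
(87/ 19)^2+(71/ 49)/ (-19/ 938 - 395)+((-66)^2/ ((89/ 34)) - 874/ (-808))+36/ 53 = 3009829264613367923/ 1784327987906044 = 1686.81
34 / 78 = 17 / 39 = 0.44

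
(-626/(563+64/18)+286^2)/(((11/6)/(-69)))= -172667878380/56089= -3078462.41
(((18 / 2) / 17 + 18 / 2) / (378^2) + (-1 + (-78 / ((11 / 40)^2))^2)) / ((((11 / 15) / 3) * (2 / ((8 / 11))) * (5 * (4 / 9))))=2101787372227383 / 2951420626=712127.36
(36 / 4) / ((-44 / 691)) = -6219 / 44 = -141.34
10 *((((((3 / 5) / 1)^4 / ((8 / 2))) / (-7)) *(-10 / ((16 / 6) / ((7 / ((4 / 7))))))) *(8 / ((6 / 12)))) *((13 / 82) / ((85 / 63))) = 1393119 / 348500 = 4.00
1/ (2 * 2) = 1/ 4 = 0.25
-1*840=-840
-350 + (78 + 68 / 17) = -268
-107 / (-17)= 107 / 17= 6.29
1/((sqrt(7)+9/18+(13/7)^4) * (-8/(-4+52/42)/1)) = 6805463/233211938-823543 * sqrt(7)/349817907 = 0.02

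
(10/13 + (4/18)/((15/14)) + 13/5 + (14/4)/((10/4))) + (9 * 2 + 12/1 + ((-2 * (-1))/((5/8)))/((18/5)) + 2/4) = 127643/3510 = 36.37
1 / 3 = 0.33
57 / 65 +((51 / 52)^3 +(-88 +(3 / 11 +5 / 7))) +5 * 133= 31387337259 / 54134080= 579.81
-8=-8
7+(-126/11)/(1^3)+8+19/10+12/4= 929/110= 8.45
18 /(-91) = -18 /91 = -0.20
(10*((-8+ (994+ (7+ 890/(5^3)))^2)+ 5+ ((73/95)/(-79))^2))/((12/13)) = 18604068662719267/1689750750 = 11009948.46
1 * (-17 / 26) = -17 / 26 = -0.65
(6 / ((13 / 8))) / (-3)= -16 / 13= -1.23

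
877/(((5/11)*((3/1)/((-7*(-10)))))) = 45019.33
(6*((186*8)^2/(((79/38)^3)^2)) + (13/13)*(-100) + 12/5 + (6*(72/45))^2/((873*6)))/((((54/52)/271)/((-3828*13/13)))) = -2614733180873024454286508608/15916151150237475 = -164281751045.95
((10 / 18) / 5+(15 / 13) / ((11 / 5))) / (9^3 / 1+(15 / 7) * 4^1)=0.00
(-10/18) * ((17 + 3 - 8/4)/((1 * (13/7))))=-70/13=-5.38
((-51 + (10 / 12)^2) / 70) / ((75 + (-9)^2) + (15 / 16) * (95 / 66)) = -79684 / 17446905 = -0.00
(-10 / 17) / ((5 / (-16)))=32 / 17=1.88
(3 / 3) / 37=1 / 37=0.03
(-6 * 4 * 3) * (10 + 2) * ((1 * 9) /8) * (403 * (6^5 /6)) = -507663936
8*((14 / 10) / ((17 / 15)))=168 / 17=9.88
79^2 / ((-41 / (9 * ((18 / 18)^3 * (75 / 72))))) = -468075 / 328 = -1427.06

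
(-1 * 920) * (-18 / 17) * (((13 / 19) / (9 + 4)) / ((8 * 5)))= 414 / 323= 1.28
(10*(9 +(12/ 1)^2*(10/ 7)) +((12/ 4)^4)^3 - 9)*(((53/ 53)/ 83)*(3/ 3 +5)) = 22410324/ 581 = 38571.99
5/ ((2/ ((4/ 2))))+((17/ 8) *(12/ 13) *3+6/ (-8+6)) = 205/ 26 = 7.88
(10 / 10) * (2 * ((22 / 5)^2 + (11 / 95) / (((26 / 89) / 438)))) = 2383106 / 6175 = 385.93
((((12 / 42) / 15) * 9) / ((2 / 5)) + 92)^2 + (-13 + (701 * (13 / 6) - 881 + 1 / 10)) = 6738461 / 735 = 9167.97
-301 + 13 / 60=-18047 / 60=-300.78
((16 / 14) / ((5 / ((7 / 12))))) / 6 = 1 / 45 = 0.02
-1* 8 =-8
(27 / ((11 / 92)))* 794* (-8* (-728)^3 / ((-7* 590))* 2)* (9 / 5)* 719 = -5627682383931998208 / 16225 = -346852535219229.47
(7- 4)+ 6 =9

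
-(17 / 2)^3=-4913 / 8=-614.12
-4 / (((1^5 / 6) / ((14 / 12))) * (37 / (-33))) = 924 / 37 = 24.97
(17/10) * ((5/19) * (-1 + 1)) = 0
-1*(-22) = 22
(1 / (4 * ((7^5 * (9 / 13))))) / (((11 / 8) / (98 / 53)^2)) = 104 / 1946637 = 0.00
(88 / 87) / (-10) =-44 / 435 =-0.10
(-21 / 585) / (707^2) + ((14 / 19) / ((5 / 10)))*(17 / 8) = 1656999397 / 529125870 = 3.13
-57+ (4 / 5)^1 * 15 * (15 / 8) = -69 / 2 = -34.50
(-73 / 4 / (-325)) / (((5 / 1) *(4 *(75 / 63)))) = 1533 / 650000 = 0.00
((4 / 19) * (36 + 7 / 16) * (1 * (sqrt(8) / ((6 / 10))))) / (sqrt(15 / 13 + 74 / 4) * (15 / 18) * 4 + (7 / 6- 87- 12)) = -2022215 * sqrt(2) / 7560613- 5300 * sqrt(6643) / 7560613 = -0.44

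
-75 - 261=-336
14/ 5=2.80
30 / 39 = 10 / 13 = 0.77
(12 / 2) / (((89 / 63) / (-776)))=-293328 / 89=-3295.82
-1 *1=-1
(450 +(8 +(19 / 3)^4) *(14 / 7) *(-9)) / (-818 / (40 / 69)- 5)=5157760 / 254889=20.24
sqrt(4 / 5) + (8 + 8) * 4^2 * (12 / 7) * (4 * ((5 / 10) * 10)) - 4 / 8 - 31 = 2 * sqrt(5) / 5 + 122439 / 14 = 8746.54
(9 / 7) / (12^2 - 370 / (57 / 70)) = -513 / 123844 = -0.00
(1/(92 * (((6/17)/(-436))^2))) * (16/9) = 54937744/1863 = 29488.86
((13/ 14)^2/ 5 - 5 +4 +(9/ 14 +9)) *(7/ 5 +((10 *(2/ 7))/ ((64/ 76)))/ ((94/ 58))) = 198584693/ 6448400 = 30.80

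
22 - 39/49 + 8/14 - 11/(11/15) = 332/49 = 6.78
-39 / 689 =-3 / 53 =-0.06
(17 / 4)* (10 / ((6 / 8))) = 170 / 3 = 56.67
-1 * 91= -91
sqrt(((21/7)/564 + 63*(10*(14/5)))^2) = 331633/188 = 1764.01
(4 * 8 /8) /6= 2 /3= 0.67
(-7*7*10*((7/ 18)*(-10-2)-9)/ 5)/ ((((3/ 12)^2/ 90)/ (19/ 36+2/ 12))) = 4018000/ 3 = 1339333.33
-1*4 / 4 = -1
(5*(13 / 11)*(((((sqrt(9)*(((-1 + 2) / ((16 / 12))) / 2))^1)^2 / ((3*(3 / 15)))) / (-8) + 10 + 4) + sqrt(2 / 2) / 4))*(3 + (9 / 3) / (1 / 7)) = 126945 / 64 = 1983.52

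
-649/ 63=-10.30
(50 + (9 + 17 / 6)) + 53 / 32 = 6095 / 96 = 63.49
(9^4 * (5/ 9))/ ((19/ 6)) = 21870/ 19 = 1151.05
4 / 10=2 / 5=0.40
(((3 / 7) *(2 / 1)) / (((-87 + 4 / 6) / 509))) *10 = -91620 / 1813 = -50.54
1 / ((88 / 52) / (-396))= -234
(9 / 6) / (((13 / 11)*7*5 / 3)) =99 / 910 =0.11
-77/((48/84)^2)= -3773/16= -235.81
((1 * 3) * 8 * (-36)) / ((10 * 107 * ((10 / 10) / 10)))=-864 / 107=-8.07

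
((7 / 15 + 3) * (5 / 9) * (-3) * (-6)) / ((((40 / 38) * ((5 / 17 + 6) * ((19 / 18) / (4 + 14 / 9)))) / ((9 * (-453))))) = -12013560 / 107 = -112276.26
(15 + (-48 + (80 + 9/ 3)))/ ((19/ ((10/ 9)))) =500/ 171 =2.92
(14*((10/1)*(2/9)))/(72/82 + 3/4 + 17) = 9184/5499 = 1.67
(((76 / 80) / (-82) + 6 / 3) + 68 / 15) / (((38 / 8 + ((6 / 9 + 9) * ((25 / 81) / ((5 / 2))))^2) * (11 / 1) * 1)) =57415311 / 597915710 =0.10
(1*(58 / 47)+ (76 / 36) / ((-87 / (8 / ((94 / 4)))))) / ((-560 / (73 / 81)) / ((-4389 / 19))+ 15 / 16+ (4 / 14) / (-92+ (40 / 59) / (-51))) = 280814266052320 / 830292318665379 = 0.34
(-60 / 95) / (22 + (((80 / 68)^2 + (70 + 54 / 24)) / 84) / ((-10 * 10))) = -0.03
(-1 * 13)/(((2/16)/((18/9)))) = -208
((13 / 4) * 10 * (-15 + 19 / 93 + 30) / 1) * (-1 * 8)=-367640 / 93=-3953.12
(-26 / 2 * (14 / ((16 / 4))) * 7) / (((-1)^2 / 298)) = -94913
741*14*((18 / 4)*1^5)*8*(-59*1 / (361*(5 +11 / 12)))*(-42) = 584490816 / 1349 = 433277.11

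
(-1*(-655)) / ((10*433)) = 131 / 866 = 0.15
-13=-13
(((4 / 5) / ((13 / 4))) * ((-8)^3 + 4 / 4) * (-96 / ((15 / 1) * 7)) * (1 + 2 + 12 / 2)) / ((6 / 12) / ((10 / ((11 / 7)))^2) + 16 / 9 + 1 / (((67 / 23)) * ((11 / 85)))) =874644148224 / 3754337509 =232.97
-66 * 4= -264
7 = 7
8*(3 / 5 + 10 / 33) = 1192 / 165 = 7.22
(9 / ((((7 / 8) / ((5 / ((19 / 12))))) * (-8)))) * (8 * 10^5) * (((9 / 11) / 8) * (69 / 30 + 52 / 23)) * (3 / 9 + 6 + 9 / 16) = -351559237500 / 33649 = -10447836.12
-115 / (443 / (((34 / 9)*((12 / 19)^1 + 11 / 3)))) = -957950 / 227259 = -4.22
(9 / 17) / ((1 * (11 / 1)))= 9 / 187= 0.05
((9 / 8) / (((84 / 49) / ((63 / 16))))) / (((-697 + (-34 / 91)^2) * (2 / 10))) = -0.02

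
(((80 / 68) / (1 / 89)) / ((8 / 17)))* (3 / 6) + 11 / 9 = 4049 / 36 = 112.47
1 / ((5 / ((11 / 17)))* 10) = 11 / 850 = 0.01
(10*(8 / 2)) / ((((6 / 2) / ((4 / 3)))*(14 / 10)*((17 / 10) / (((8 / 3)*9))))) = 64000 / 357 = 179.27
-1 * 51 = -51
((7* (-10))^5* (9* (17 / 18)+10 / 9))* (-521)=75743266550000 / 9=8415918505555.56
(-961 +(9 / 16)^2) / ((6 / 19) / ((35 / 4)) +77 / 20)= -163546775 / 661568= -247.21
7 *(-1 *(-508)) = 3556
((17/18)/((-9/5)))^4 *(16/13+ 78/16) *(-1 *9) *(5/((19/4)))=-4.38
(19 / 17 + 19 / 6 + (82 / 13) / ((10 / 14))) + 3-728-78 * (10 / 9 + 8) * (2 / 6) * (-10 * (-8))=-391096991 / 19890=-19663.00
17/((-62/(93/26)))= -51/52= -0.98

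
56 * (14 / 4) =196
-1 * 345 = -345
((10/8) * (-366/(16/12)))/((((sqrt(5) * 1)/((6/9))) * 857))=-183 * sqrt(5)/3428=-0.12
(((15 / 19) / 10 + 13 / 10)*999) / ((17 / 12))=1570428 / 1615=972.40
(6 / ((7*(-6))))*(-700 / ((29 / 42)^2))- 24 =156216 / 841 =185.75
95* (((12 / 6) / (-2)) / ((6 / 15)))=-475 / 2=-237.50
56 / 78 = 28 / 39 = 0.72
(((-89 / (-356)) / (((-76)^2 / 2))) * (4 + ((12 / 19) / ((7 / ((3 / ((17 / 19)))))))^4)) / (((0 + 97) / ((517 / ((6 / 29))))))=3012900698225 / 337060622959536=0.01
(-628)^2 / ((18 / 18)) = 394384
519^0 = 1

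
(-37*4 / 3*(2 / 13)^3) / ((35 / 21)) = -1184 / 10985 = -0.11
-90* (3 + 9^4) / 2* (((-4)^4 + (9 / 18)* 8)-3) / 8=-18978165 / 2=-9489082.50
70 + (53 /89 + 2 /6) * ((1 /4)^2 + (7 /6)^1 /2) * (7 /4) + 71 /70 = 16162529 /224280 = 72.06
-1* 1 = -1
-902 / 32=-451 / 16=-28.19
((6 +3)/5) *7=63/5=12.60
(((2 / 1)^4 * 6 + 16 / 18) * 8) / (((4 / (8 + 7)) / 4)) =34880 / 3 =11626.67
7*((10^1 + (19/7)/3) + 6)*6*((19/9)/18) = 6745/81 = 83.27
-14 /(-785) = 14 /785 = 0.02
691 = 691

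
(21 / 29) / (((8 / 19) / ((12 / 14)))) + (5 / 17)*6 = 6387 / 1972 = 3.24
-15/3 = -5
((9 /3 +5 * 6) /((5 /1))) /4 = 33 /20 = 1.65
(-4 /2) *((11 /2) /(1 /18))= -198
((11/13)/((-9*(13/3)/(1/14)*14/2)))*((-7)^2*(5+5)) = -0.11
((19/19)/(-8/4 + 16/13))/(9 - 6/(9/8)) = -0.35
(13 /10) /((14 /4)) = 13 /35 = 0.37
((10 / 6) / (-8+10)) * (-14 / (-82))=35 / 246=0.14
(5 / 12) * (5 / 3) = 25 / 36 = 0.69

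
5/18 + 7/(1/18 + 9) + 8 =26555/2934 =9.05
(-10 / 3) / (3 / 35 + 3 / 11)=-1925 / 207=-9.30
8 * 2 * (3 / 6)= 8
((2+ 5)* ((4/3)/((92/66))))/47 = 154/1081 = 0.14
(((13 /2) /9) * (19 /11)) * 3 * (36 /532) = 39 /154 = 0.25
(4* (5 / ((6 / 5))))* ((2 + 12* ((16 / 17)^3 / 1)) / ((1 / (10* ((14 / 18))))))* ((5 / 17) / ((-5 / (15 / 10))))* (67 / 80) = -345758525 / 3006756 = -114.99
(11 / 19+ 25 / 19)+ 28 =568 / 19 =29.89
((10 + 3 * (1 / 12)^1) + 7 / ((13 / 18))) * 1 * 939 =973743 / 52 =18725.83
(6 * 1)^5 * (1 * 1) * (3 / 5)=23328 / 5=4665.60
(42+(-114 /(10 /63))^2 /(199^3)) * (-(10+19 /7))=-105369950937 /197014975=-534.83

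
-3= -3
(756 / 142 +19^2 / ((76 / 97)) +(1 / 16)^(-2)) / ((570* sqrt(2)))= 205069* sqrt(2) / 323760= 0.90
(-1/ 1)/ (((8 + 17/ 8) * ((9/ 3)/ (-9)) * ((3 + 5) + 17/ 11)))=88/ 2835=0.03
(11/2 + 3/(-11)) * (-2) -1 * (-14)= 39/11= 3.55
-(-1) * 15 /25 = 3 /5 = 0.60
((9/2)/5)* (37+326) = 3267/10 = 326.70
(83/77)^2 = 6889/5929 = 1.16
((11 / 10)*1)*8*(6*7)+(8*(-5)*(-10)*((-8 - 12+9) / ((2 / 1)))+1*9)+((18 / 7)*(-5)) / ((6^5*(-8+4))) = -110158247 / 60480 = -1821.40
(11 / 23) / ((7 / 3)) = 33 / 161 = 0.20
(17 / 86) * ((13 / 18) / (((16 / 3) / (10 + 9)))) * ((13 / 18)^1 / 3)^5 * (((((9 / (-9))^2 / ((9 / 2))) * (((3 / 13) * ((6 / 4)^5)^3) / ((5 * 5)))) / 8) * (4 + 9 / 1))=1559059307 / 2597113036800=0.00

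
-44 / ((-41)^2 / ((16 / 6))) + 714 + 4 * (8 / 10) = 18082438 / 25215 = 717.13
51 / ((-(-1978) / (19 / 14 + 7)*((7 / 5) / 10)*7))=149175 / 678454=0.22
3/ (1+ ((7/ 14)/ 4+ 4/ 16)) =24/ 11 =2.18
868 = 868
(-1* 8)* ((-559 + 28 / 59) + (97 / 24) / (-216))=170834075 / 38232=4468.35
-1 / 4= -0.25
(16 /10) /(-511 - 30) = -8 /2705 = -0.00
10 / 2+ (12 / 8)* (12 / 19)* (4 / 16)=199 / 38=5.24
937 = 937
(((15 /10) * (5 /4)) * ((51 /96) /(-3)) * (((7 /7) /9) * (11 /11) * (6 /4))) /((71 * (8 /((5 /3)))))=-425 /2617344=-0.00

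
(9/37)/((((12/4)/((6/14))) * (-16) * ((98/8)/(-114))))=0.02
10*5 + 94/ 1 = 144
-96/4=-24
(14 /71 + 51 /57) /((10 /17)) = 25041 /13490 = 1.86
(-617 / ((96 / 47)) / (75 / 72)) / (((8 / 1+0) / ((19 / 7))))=-550981 / 5600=-98.39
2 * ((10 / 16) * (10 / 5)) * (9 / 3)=15 / 2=7.50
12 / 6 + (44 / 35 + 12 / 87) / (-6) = 1794 / 1015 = 1.77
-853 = -853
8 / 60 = 2 / 15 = 0.13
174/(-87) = -2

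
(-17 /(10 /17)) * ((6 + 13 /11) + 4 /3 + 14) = -214727 /330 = -650.69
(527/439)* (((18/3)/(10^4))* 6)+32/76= 8870117/20852500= 0.43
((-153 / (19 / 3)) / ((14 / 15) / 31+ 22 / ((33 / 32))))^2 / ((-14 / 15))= -683317488375 / 498750735224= -1.37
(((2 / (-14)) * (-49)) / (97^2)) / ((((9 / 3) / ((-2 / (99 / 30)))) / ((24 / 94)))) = -0.00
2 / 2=1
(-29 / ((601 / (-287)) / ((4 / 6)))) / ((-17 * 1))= -16646 / 30651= -0.54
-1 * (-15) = 15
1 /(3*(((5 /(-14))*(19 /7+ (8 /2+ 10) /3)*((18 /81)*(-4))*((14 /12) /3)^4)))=236196 /37975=6.22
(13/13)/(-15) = -1/15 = -0.07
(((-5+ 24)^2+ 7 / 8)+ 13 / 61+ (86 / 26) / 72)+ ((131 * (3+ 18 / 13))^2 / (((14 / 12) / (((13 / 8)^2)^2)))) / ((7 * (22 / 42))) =605660939455625 / 1125476352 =538137.42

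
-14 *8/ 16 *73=-511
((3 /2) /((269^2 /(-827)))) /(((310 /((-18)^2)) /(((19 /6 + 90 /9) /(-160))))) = 5291973 /3589105600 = 0.00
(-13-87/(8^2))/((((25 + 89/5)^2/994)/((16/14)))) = -1631225/183184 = -8.90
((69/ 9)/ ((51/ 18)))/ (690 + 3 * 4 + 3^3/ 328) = 15088/ 3914811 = 0.00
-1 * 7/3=-7/3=-2.33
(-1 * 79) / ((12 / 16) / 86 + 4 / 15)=-407640 / 1421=-286.87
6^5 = 7776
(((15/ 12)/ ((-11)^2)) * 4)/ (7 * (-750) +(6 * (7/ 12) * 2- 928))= -5/ 746691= -0.00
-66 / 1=-66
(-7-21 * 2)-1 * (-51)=2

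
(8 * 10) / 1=80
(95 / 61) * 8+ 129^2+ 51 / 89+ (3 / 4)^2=1446684701 / 86864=16654.59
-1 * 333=-333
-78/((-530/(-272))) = -10608/265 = -40.03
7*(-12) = -84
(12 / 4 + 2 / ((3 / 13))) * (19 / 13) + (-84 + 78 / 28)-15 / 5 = -36671 / 546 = -67.16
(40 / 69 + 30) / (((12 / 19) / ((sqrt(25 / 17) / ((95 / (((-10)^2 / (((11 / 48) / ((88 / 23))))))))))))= 1031.88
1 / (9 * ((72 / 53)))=53 / 648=0.08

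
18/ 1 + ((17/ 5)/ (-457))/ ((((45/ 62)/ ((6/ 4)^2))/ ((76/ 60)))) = 6159487/ 342750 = 17.97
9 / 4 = 2.25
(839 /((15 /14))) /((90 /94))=552062 /675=817.87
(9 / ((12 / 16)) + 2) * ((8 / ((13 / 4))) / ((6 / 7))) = 1568 / 39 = 40.21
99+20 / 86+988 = 1087.23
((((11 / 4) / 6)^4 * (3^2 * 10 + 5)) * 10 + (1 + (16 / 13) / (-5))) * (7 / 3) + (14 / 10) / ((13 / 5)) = 3238603949 / 32348160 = 100.12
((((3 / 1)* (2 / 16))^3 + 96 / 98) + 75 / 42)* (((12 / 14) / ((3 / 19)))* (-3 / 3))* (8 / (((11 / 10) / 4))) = -6716405 / 15092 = -445.03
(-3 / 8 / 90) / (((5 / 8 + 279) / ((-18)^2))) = -54 / 11185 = -0.00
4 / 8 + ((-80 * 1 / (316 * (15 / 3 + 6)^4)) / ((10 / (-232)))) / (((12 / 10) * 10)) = 3470149 / 6939834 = 0.50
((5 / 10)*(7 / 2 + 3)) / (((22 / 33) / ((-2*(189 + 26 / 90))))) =-55367 / 30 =-1845.57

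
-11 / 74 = -0.15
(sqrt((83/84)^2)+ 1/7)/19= 0.06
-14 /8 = -7 /4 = -1.75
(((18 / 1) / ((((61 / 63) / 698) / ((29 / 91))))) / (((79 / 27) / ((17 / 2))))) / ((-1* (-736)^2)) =-376288659 / 16967814656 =-0.02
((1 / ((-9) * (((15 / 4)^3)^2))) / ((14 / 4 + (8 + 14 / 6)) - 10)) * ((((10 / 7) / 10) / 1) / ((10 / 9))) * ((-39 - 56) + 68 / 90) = 0.00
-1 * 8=-8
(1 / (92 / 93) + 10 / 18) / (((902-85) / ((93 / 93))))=1297 / 676476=0.00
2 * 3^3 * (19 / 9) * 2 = 228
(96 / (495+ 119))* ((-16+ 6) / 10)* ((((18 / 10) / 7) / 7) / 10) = -216 / 376075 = -0.00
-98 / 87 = -1.13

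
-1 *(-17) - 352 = -335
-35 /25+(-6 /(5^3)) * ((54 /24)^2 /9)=-1427 /1000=-1.43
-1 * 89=-89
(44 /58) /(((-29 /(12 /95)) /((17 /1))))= -0.06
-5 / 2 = -2.50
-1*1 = -1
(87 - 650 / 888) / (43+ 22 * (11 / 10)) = 191515 / 149184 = 1.28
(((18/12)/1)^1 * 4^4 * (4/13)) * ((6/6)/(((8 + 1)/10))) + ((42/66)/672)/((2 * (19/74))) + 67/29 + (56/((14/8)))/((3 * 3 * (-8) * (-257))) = 779124037847/5831942688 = 133.60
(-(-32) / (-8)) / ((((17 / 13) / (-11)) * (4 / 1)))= 143 / 17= 8.41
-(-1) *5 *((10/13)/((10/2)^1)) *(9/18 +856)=8565/13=658.85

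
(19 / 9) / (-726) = -19 / 6534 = -0.00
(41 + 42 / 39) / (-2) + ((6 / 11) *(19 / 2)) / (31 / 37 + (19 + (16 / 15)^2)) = -259590731 / 12485473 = -20.79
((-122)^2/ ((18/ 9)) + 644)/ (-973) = -8086/ 973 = -8.31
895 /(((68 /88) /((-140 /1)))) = -2756600 /17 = -162152.94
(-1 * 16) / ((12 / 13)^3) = -2197 / 108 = -20.34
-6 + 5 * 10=44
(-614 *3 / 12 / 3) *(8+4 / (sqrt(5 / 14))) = -1228 / 3 - 614 *sqrt(70) / 15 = -751.81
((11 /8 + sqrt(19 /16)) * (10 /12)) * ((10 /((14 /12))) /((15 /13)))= 65 * sqrt(19) /42 + 715 /84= 15.26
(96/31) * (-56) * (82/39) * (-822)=120787968/403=299722.00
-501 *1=-501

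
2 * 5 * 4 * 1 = 40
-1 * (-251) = 251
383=383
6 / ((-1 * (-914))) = 3 / 457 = 0.01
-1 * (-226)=226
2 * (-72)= -144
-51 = -51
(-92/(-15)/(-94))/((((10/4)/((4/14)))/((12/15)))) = -736/123375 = -0.01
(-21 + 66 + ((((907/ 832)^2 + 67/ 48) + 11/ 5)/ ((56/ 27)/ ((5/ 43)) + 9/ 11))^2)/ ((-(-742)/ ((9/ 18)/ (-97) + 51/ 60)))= 0.05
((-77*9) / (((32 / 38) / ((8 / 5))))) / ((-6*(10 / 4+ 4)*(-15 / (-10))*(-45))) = -1463 / 2925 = -0.50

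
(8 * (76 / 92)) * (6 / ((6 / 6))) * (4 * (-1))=-3648 / 23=-158.61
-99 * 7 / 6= -231 / 2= -115.50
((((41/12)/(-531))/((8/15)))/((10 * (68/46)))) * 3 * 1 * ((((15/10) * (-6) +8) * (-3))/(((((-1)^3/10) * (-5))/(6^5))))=-229149/2006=-114.23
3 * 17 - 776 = -725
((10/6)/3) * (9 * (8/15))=8/3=2.67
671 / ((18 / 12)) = 447.33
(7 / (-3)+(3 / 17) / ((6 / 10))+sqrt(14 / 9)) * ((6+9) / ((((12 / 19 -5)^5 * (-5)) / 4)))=-1030057184 / 66963690931+9904396 * sqrt(14) / 3939040643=-0.01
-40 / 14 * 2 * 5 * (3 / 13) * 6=-3600 / 91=-39.56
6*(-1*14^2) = -1176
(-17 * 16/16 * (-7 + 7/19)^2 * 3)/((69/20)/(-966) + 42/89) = -20177125920/4213231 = -4788.99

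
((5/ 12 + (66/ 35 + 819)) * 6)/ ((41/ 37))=12763039/ 2870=4447.05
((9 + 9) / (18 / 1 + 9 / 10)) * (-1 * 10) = -200 / 21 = -9.52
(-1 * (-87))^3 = 658503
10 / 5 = 2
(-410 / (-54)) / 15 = 41 / 81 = 0.51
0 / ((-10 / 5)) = 0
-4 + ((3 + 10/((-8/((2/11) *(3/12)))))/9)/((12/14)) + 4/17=-273307/80784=-3.38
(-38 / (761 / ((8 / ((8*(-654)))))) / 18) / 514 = 19 / 2302332444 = 0.00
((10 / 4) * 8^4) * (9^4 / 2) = 33592320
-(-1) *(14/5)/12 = 0.23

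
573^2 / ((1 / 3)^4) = 26594649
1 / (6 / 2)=0.33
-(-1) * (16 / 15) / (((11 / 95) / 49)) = 14896 / 33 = 451.39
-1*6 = -6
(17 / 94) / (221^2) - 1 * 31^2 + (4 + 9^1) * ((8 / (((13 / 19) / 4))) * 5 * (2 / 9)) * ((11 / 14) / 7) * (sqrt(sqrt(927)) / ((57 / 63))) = -498.55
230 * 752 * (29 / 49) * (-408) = -2046462720 / 49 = -41764545.31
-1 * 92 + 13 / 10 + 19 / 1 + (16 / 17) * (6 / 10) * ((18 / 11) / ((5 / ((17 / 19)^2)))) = -14206659 / 198550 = -71.55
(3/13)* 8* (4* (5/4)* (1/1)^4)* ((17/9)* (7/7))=680/39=17.44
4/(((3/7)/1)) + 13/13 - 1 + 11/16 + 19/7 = 4279/336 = 12.74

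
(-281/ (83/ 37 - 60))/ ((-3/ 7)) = -72779/ 6411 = -11.35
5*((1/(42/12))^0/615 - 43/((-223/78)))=2062933/27429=75.21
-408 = -408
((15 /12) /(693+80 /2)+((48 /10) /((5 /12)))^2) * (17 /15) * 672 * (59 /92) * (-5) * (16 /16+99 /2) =-172454634083893 /10536875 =-16366772.32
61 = 61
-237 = -237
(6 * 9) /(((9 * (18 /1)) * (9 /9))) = 1 /3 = 0.33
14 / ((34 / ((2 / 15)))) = 14 / 255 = 0.05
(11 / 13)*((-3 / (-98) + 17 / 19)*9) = 170577 / 24206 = 7.05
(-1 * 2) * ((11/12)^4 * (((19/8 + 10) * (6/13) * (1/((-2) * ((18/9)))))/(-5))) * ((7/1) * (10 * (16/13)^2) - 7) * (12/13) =-2695510587/73116160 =-36.87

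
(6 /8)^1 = 3 /4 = 0.75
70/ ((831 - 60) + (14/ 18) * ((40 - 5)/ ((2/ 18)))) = 35/ 508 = 0.07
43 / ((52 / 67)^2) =193027 / 2704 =71.39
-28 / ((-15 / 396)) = 3696 / 5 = 739.20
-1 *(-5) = 5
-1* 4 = -4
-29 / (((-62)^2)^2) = -0.00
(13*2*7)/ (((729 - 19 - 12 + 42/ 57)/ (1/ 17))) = 0.02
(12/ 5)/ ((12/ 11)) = 11/ 5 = 2.20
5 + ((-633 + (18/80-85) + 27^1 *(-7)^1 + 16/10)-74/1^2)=-38967/40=-974.18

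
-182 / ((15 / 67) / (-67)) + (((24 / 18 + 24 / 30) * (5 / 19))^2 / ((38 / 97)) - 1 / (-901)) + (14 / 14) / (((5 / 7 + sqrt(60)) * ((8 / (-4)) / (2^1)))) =166619967946376 / 3059079705 - 98 * sqrt(15) / 2915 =54467.22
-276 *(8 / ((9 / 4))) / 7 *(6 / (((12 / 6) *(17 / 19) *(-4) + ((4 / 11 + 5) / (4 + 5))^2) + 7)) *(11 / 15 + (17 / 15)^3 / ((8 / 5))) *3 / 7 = -4222598589 / 1406300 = -3002.63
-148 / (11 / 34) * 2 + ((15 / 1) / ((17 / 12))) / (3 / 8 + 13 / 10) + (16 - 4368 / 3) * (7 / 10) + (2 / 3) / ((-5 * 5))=-1800994658 / 939675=-1916.61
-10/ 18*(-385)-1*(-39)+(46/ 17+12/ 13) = 510214/ 1989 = 256.52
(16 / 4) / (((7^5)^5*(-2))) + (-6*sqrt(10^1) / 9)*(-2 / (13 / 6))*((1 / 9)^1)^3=-2 / 1341068619663964900807 + 8*sqrt(10) / 9477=0.00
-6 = -6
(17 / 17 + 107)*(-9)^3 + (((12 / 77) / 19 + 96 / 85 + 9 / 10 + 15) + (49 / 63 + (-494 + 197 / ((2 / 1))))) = -17707832693 / 223839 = -79109.68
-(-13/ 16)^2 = -169/ 256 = -0.66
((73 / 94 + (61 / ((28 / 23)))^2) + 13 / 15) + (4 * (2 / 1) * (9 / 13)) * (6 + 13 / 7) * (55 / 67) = 1226699974439 / 481419120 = 2548.09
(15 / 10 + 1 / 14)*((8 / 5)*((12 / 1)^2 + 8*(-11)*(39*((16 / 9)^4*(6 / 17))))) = -1862605184 / 61965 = -30058.99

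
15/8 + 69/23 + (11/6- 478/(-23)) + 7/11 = 170789/6072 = 28.13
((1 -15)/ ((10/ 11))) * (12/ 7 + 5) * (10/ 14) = -517/ 7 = -73.86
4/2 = 2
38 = 38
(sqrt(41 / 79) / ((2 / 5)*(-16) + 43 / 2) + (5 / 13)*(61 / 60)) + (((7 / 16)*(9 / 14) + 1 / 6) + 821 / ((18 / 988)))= 10*sqrt(3239) / 11929 + 168721925 / 3744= 45064.66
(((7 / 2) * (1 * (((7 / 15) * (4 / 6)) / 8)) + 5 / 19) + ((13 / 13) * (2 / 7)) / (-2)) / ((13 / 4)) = 12277 / 155610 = 0.08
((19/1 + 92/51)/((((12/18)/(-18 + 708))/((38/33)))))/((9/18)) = 9273140/187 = 49588.98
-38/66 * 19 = -10.94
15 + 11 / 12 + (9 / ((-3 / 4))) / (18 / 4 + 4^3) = 25879 / 1644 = 15.74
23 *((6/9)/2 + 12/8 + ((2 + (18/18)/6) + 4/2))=138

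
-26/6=-13/3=-4.33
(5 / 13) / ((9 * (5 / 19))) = 19 / 117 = 0.16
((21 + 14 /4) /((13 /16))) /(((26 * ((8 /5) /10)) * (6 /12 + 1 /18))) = 2205 /169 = 13.05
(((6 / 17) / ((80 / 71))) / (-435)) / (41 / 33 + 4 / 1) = -2343 / 17057800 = -0.00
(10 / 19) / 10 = 1 / 19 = 0.05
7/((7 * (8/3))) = 3/8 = 0.38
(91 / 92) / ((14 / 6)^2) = 117 / 644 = 0.18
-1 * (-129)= 129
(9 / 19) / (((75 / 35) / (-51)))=-1071 / 95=-11.27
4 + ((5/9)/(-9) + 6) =805/81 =9.94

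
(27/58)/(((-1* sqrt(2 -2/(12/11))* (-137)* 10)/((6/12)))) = 27* sqrt(6)/158920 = 0.00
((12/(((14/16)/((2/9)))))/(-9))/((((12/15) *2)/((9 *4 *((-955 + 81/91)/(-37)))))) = -13891840/70707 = -196.47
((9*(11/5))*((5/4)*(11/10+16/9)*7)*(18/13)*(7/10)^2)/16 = 8794863/416000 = 21.14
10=10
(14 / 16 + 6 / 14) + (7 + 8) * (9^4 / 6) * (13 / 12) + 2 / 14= 497583 / 28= 17770.82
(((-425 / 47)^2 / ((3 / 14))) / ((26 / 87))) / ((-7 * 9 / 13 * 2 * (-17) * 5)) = 61625 / 39762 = 1.55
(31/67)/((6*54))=31/21708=0.00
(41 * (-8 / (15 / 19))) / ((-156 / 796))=1240168 / 585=2119.95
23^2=529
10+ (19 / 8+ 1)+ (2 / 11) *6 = 1273 / 88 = 14.47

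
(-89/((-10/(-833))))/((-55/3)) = 222411/550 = 404.38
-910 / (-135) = 182 / 27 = 6.74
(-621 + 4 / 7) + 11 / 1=-4266 / 7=-609.43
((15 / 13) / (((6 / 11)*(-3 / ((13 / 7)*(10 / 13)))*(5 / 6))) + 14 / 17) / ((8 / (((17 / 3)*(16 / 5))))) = -1192 / 1365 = -0.87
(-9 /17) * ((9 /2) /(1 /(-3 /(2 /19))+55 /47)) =-216999 /103394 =-2.10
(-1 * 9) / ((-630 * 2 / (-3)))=-3 / 140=-0.02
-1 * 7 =-7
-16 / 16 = -1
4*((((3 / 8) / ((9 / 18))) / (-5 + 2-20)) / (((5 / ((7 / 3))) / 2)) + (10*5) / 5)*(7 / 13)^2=224714 / 19435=11.56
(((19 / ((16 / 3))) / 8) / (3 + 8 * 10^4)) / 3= 19 / 10240384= 0.00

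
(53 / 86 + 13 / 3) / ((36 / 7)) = 8939 / 9288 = 0.96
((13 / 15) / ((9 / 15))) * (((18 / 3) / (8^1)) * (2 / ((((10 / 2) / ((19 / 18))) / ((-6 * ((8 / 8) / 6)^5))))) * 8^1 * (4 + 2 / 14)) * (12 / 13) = -551 / 51030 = -0.01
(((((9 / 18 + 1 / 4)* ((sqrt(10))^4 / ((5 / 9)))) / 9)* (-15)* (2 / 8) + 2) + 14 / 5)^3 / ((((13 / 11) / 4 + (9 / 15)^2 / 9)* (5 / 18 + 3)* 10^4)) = -11985021279 / 967600000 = -12.39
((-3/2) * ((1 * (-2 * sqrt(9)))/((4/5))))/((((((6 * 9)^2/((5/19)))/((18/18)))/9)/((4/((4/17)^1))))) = 425/2736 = 0.16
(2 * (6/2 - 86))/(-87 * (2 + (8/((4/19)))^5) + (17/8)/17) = 1328/55147678319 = 0.00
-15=-15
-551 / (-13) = 551 / 13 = 42.38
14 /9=1.56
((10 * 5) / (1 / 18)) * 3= 2700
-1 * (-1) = 1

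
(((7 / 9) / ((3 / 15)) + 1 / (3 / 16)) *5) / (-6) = -7.69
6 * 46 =276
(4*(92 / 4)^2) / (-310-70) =-5.57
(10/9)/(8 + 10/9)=0.12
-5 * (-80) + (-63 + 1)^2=4244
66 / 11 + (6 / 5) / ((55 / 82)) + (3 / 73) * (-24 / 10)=154386 / 20075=7.69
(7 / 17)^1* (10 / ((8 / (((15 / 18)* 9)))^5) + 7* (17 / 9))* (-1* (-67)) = 45287646943 / 80216064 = 564.57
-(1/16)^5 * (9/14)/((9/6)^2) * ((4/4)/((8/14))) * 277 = -277/2097152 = -0.00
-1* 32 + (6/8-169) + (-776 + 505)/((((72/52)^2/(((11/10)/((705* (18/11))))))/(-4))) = -1026404023/5139450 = -199.71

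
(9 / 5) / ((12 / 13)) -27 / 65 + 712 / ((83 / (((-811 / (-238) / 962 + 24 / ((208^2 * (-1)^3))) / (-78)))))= 147823894039 / 96346974360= 1.53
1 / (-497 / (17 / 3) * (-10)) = 17 / 14910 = 0.00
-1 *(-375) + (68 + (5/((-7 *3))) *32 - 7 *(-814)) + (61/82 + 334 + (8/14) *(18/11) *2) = 122554645/18942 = 6469.99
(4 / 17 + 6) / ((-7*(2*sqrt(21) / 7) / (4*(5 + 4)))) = -636*sqrt(21) / 119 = -24.49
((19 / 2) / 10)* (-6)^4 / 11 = 6156 / 55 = 111.93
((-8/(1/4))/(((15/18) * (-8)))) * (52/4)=312/5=62.40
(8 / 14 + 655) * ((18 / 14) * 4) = 165204 / 49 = 3371.51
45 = 45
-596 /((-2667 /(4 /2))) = 1192 /2667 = 0.45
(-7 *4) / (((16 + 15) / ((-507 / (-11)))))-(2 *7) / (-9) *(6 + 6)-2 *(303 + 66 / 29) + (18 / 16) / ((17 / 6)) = -633.12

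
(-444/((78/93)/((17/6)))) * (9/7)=-175491/91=-1928.47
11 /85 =0.13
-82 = -82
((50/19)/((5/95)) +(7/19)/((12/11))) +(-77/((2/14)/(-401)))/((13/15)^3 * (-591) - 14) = -50291541857/102271452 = -491.75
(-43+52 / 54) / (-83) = 1135 / 2241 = 0.51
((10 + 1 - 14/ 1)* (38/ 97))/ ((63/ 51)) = -646/ 679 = -0.95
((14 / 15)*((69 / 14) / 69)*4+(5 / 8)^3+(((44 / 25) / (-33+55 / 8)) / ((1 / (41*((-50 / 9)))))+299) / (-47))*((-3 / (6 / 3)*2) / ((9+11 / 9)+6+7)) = 381293889 / 477790720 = 0.80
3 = 3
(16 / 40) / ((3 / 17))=34 / 15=2.27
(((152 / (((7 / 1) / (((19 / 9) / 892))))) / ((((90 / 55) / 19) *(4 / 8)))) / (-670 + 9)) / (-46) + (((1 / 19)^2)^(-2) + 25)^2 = 32659733302443678917 / 1922282523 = 16990079716.00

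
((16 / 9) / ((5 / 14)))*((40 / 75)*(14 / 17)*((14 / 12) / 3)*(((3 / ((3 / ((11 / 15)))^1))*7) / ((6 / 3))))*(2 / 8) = 845152 / 1549125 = 0.55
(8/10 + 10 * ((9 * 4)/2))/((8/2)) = 226/5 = 45.20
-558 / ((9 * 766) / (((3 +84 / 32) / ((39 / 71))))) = -33015 / 39832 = -0.83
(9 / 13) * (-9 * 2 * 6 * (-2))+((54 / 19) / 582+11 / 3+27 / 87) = 320002897 / 2084433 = 153.52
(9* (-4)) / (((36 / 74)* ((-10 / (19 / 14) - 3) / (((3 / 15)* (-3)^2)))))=12654 / 985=12.85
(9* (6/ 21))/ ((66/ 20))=60/ 77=0.78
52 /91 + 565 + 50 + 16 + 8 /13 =632.19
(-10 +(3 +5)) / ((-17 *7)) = 2 / 119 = 0.02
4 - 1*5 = -1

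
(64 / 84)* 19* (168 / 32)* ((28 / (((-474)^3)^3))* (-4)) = 0.00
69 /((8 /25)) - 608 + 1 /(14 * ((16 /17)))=-87875 /224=-392.30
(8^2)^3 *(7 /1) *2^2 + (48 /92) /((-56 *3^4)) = 63814238207 /8694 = 7340032.00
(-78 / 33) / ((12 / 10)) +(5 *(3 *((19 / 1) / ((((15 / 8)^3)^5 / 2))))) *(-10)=-155916814509622927 / 64224437255859375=-2.43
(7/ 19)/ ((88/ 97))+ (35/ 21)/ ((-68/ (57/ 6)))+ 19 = 817471/ 42636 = 19.17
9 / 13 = 0.69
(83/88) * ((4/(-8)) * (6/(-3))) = 83/88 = 0.94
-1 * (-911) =911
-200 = -200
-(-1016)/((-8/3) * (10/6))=-1143/5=-228.60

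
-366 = -366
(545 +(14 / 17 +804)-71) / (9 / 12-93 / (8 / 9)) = -173920 / 14127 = -12.31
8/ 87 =0.09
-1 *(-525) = 525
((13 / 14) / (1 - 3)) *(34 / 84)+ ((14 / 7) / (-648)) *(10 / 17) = -102419 / 539784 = -0.19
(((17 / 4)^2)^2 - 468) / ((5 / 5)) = -36287 / 256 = -141.75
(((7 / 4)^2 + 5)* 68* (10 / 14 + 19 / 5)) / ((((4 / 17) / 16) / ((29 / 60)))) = 28470257 / 350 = 81343.59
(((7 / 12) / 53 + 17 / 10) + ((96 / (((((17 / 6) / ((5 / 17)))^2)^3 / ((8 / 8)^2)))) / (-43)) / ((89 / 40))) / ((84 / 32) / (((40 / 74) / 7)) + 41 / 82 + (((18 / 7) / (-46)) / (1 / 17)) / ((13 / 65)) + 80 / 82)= 640654152943188703143689816 / 11501714027689375324326864987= 0.06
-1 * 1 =-1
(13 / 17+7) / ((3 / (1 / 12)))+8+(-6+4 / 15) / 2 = 1364 / 255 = 5.35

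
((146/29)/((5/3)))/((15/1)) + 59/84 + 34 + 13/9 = 6640817/182700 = 36.35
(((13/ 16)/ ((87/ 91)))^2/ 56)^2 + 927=927.00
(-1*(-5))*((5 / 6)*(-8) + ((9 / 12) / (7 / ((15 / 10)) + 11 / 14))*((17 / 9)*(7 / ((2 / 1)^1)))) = -79105 / 2748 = -28.79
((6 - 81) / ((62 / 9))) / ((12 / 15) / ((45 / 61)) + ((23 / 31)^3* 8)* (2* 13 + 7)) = -145951875 / 1459977608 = -0.10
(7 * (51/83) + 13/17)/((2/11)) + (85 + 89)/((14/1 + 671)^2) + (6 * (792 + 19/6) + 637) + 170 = 3711509934714/662076475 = 5605.86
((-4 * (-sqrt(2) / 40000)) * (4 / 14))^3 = sqrt(2) / 21437500000000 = 0.00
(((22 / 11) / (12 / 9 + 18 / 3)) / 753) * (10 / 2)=5 / 2761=0.00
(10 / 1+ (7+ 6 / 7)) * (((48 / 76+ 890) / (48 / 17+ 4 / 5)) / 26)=89898125 / 532532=168.81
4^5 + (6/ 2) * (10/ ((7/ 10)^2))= 53176/ 49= 1085.22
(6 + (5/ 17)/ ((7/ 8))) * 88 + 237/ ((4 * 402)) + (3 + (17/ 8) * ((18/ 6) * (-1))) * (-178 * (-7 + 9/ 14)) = -26002555/ 7973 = -3261.33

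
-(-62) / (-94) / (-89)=31 / 4183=0.01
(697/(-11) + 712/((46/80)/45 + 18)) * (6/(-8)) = 25503693/1426612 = 17.88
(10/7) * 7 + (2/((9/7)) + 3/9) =107/9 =11.89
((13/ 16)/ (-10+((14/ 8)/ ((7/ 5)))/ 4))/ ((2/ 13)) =-169/ 310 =-0.55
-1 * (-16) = 16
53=53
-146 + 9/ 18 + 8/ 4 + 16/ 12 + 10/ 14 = -5941/ 42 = -141.45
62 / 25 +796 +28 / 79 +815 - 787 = 1632998 / 1975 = 826.83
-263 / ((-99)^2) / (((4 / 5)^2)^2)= -164375 / 2509056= -0.07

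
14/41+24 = 998/41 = 24.34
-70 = -70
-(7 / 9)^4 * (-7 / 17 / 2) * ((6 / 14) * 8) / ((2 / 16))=76832 / 37179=2.07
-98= -98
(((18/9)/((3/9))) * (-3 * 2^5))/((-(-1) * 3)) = -192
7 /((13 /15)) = 105 /13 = 8.08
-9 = -9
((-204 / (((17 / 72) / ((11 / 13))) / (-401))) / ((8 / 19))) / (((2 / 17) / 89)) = 6847362918 / 13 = 526720224.46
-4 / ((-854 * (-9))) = -2 / 3843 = -0.00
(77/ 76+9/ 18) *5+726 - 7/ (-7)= 55827/ 76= 734.57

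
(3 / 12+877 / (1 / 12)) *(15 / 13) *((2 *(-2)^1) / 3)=-210485 / 13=-16191.15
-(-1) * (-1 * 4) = -4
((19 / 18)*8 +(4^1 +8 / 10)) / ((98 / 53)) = 15794 / 2205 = 7.16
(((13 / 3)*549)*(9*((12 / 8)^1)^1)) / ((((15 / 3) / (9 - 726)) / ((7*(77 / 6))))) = -8274559293 / 20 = -413727964.65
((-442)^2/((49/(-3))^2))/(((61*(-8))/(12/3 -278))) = 60220953/146461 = 411.17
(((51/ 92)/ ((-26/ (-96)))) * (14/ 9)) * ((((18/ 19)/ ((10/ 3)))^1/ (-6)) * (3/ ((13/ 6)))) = -77112/ 369265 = -0.21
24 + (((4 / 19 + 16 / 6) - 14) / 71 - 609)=-2368129 / 4047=-585.16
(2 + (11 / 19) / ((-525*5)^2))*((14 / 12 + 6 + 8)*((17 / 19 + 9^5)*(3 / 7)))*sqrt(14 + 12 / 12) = 1909538045781782*sqrt(15) / 2487515625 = 2973090.49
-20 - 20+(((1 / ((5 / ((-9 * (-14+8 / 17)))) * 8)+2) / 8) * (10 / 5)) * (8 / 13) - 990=-454917 / 442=-1029.22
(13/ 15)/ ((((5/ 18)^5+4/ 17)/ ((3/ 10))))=208797264/ 190284925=1.10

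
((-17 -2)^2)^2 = 130321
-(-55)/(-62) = -55/62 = -0.89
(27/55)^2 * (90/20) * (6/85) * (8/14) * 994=11179944/257125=43.48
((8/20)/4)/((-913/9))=-9/9130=-0.00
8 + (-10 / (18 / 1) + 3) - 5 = 49 / 9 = 5.44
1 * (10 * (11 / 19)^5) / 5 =322102 / 2476099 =0.13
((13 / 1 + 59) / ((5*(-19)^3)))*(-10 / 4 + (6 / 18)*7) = 12 / 34295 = 0.00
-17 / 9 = -1.89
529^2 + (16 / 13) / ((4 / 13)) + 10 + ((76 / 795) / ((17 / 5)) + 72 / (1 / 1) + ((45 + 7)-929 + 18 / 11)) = 8297043140 / 29733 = 279051.66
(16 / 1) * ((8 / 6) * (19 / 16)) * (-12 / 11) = -304 / 11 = -27.64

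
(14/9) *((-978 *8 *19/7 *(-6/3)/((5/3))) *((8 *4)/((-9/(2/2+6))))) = -44398592/45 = -986635.38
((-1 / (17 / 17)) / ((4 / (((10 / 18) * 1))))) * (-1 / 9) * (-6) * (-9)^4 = -1215 / 2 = -607.50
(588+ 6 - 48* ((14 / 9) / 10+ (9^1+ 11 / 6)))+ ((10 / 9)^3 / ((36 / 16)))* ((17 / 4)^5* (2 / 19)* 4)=1053290201 / 2493180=422.47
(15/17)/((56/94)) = 705/476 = 1.48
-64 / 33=-1.94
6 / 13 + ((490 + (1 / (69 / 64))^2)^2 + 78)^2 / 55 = 388015375597330251017592958 / 367365837716478315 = 1056209739.07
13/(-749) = -13/749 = -0.02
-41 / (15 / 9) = -123 / 5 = -24.60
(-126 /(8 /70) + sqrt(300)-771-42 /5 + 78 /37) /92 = -695523 /34040 + 5*sqrt(3) /46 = -20.24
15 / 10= 3 / 2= 1.50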